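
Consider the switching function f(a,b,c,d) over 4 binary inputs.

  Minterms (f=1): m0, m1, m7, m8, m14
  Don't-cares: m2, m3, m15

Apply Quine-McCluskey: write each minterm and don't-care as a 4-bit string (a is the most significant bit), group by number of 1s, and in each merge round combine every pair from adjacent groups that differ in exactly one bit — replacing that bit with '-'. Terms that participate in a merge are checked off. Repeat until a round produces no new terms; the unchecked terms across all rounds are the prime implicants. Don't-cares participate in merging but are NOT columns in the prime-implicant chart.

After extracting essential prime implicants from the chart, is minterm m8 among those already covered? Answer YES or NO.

size-2^0 implicants → 0000(✓)  0001(✓)  0010(✓)  0011(✓)  0111(✓)  1000(✓)  1110(✓)  1111(✓)
size-2^1 implicants → -000  -111  0-11  00-0(✓)  00-1(✓)  000-(✓)  001-(✓)  111-
size-2^2 implicants → 00--
Unchecked terms (primes): -000, -111, 0-11, 00--, 111-
Minterm coverage:
  m0 ⊆ -000,00--
  m1 ⊆ 00-- [E]
  m7 ⊆ -111,0-11
  m8 ⊆ -000 [E]
  m14 ⊆ 111- [E]
E = {-000, 00--, 111-}

YES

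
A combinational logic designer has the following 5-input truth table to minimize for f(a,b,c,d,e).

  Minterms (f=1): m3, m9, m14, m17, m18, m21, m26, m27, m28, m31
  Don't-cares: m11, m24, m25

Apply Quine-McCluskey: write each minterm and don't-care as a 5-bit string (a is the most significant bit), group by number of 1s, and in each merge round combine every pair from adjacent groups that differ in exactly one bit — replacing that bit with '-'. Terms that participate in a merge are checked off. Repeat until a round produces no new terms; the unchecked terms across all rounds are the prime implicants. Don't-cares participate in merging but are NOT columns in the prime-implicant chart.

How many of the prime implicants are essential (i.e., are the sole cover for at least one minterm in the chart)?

7

size-2^0 implicants → 00011(✓)  01001(✓)  01011(✓)  01110  10001(✓)  10010(✓)  10101(✓)  11000(✓)  11001(✓)  11010(✓)  11011(✓)  11100(✓)  11111(✓)
size-2^1 implicants → -1001(✓)  -1011(✓)  0-011  010-1(✓)  1-001  1-010  10-01  11-00  11-11  110-0(✓)  110-1(✓)  1100-(✓)  1101-(✓)
size-2^2 implicants → -10-1  110--
Unchecked terms (primes): -10-1, 0-011, 01110, 1-001, 1-010, 10-01, 11-00, 11-11, 110--
Minterm coverage:
  m3 ⊆ 0-011 [E]
  m9 ⊆ -10-1 [E]
  m14 ⊆ 01110 [E]
  m17 ⊆ 1-001,10-01
  m18 ⊆ 1-010 [E]
  m21 ⊆ 10-01 [E]
  m26 ⊆ 1-010,110--
  m27 ⊆ -10-1,11-11,110--
  m28 ⊆ 11-00 [E]
  m31 ⊆ 11-11 [E]
E = {-10-1, 0-011, 01110, 1-010, 10-01, 11-00, 11-11}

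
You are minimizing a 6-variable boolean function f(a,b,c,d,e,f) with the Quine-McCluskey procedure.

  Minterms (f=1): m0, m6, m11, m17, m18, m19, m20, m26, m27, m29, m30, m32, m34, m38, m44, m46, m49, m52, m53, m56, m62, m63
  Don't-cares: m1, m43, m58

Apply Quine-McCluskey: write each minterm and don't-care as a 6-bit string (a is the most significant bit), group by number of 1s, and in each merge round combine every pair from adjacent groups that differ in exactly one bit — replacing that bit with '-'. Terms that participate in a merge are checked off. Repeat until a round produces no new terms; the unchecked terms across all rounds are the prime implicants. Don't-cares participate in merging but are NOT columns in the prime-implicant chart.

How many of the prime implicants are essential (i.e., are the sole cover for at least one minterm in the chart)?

Round 0: 000000✓ 000001✓ 000110✓ 001011✓ 010001✓ 010010✓ 010011✓ 010100✓ 011010✓ 011011✓ 011101 011110✓ 100000✓ 100010✓ 100110✓ 101011✓ 101100✓ 101110✓ 110001✓ 110100✓ 110101✓ 111000✓ 111010✓ 111110✓ 111111✓
Round 1: -00000 -00110 -01011 -10001 -10100 -11010✓ -11110✓ 0-0001 0-1011 00000- 01-010✓ 01-011✓ 0100-1 01001-✓ 011-10✓ 01101-✓ 1-1110 10-110 100-10 1000-0 1011-0 110-01 11010- 111-10✓ 1110-0 11111-
Round 2: -11-10 01-01-
PIs = {-00000, -00110, -01011, -10001, -10100, -11-10, 0-0001, 0-1011, 00000-, 01-01-, 0100-1, 011101, 1-1110, 10-110, 100-10, 1000-0, 1011-0, 110-01, 11010-, 1110-0, 11111-}
Coverage chart:
  m0: -00000,00000-
  m6: -00110 ←essential
  m11: -01011,0-1011
  m17: -10001,0-0001,0100-1
  m18: 01-01- ←essential
  m19: 01-01-,0100-1
  m20: -10100 ←essential
  m26: -11-10,01-01-
  m27: 0-1011,01-01-
  m29: 011101 ←essential
  m30: -11-10 ←essential
  m32: -00000,1000-0
  m34: 100-10,1000-0
  m38: -00110,10-110,100-10
  m44: 1011-0 ←essential
  m46: 1-1110,10-110,1011-0
  m49: -10001,110-01
  m52: -10100,11010-
  m53: 110-01,11010-
  m56: 1110-0 ←essential
  m62: -11-10,1-1110,11111-
  m63: 11111- ←essential
Essential: -00110, -10100, -11-10, 01-01-, 011101, 1011-0, 1110-0, 11111-

8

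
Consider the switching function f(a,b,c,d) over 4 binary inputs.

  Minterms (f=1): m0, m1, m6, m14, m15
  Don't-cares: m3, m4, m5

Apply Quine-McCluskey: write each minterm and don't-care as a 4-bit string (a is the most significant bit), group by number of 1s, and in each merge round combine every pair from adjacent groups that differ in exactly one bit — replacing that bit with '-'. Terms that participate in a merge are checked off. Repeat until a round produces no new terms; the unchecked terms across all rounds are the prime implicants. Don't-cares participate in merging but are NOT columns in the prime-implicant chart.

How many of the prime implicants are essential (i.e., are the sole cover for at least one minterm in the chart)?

Round 0: 0000✓ 0001✓ 0011✓ 0100✓ 0101✓ 0110✓ 1110✓ 1111✓
Round 1: -110 0-00✓ 0-01✓ 00-1 000-✓ 01-0 010-✓ 111-
Round 2: 0-0-
PIs = {-110, 0-0-, 00-1, 01-0, 111-}
Coverage chart:
  m0: 0-0- ←essential
  m1: 0-0-,00-1
  m6: -110,01-0
  m14: -110,111-
  m15: 111- ←essential
Essential: 0-0-, 111-

2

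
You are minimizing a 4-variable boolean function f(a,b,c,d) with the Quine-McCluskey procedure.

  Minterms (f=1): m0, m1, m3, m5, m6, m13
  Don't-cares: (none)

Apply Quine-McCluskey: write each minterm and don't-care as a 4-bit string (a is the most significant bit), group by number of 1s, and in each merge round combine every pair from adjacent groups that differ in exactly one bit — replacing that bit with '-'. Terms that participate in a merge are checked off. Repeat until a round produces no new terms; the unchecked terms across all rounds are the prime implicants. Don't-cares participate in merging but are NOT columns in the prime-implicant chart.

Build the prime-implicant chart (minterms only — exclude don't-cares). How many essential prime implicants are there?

size-2^0 implicants → 0000(✓)  0001(✓)  0011(✓)  0101(✓)  0110  1101(✓)
size-2^1 implicants → -101  0-01  00-1  000-
Unchecked terms (primes): -101, 0-01, 00-1, 000-, 0110
Minterm coverage:
  m0 ⊆ 000- [E]
  m1 ⊆ 0-01,00-1,000-
  m3 ⊆ 00-1 [E]
  m5 ⊆ -101,0-01
  m6 ⊆ 0110 [E]
  m13 ⊆ -101 [E]
E = {-101, 00-1, 000-, 0110}

4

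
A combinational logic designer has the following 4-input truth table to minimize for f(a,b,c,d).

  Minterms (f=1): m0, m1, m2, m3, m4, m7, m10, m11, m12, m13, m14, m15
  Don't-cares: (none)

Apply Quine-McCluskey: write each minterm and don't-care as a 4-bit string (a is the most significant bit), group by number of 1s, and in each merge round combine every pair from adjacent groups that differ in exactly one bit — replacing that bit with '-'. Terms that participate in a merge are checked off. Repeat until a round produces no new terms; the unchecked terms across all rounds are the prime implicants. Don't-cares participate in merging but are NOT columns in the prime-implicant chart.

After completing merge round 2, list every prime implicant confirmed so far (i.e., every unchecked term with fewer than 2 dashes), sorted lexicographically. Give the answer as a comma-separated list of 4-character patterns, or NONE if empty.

-100, 0-00

size-2^0 implicants → 0000(✓)  0001(✓)  0010(✓)  0011(✓)  0100(✓)  0111(✓)  1010(✓)  1011(✓)  1100(✓)  1101(✓)  1110(✓)  1111(✓)
size-2^1 implicants → -010(✓)  -011(✓)  -100  -111(✓)  0-00  0-11(✓)  00-0(✓)  00-1(✓)  000-(✓)  001-(✓)  1-10(✓)  1-11(✓)  101-(✓)  11-0(✓)  11-1(✓)  110-(✓)  111-(✓)
size-2^2 implicants → --11  -01-  00--  1-1-  11--
Unchecked terms (primes): --11, -01-, -100, 0-00, 00--, 1-1-, 11--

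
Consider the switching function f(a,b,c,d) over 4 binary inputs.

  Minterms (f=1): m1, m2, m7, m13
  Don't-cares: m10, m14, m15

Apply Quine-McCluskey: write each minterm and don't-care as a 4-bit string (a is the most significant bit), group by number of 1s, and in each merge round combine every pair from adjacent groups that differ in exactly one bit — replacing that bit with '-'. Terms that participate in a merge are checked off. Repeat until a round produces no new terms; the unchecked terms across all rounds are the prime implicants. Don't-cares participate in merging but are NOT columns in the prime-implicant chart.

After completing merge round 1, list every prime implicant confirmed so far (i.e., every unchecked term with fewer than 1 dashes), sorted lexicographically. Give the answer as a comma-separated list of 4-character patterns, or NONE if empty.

0001

size-2^0 implicants → 0001  0010(✓)  0111(✓)  1010(✓)  1101(✓)  1110(✓)  1111(✓)
size-2^1 implicants → -010  -111  1-10  11-1  111-
Unchecked terms (primes): -010, -111, 0001, 1-10, 11-1, 111-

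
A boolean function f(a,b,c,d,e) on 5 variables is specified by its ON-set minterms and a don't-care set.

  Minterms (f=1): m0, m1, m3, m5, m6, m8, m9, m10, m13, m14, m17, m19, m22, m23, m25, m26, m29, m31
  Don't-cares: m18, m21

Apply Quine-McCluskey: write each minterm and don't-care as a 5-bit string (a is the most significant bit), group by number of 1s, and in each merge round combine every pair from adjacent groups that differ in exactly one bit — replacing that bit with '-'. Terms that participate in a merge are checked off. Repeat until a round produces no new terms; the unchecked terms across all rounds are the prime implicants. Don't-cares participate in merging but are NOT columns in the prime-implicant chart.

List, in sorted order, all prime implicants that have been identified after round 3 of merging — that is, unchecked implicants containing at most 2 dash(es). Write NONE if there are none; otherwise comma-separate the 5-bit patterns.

-00-1, -0110, -1010, 0-00-, 0-110, 01-10, 010-0, 1-010, 1-1-1, 10--1, 10-1-

size-2^0 implicants → 00000(✓)  00001(✓)  00011(✓)  00101(✓)  00110(✓)  01000(✓)  01001(✓)  01010(✓)  01101(✓)  01110(✓)  10001(✓)  10010(✓)  10011(✓)  10101(✓)  10110(✓)  10111(✓)  11001(✓)  11010(✓)  11101(✓)  11111(✓)
size-2^1 implicants → -0001(✓)  -0011(✓)  -0101(✓)  -0110  -1001(✓)  -1010  -1101(✓)  0-000(✓)  0-001(✓)  0-101(✓)  0-110  00-01(✓)  000-1(✓)  0000-(✓)  01-01(✓)  01-10  010-0  0100-(✓)  1-001(✓)  1-010  1-101(✓)  1-111(✓)  10-01(✓)  10-10(✓)  10-11(✓)  100-1(✓)  1001-(✓)  101-1(✓)  1011-(✓)  11-01(✓)  111-1(✓)
size-2^2 implicants → --001(✓)  --101(✓)  -0-01(✓)  -00-1  -1-01(✓)  0--01(✓)  0-00-  1--01(✓)  1-1-1  10--1  10-1-
size-2^3 implicants → ---01
Unchecked terms (primes): ---01, -00-1, -0110, -1010, 0-00-, 0-110, 01-10, 010-0, 1-010, 1-1-1, 10--1, 10-1-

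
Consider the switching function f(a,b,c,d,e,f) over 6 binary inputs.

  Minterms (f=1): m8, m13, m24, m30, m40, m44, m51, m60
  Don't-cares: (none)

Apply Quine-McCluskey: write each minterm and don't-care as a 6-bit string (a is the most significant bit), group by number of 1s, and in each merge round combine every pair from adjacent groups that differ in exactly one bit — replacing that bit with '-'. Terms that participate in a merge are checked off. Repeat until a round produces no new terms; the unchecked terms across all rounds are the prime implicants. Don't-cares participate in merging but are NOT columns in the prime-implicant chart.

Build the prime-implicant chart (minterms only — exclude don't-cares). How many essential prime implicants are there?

size-2^0 implicants → 001000(✓)  001101  011000(✓)  011110  101000(✓)  101100(✓)  110011  111100(✓)
size-2^1 implicants → -01000  0-1000  1-1100  101-00
Unchecked terms (primes): -01000, 0-1000, 001101, 011110, 1-1100, 101-00, 110011
Minterm coverage:
  m8 ⊆ -01000,0-1000
  m13 ⊆ 001101 [E]
  m24 ⊆ 0-1000 [E]
  m30 ⊆ 011110 [E]
  m40 ⊆ -01000,101-00
  m44 ⊆ 1-1100,101-00
  m51 ⊆ 110011 [E]
  m60 ⊆ 1-1100 [E]
E = {0-1000, 001101, 011110, 1-1100, 110011}

5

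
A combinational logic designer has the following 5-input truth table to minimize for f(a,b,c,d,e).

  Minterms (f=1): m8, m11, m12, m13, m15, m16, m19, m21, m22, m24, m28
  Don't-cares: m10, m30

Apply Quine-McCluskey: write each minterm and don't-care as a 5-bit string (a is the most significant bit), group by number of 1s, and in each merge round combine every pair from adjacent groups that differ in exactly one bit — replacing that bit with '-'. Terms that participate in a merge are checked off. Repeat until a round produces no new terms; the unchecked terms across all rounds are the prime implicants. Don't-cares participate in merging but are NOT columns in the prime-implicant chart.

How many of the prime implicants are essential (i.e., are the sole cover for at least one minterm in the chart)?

Round 0: 01000✓ 01010✓ 01011✓ 01100✓ 01101✓ 01111✓ 10000✓ 10011 10101 10110✓ 11000✓ 11100✓ 11110✓
Round 1: -1000✓ -1100✓ 01-00✓ 01-11 010-0 0101- 011-1 0110- 1-000 1-110 11-00✓ 111-0
Round 2: -1-00
PIs = {-1-00, 01-11, 010-0, 0101-, 011-1, 0110-, 1-000, 1-110, 10011, 10101, 111-0}
Coverage chart:
  m8: -1-00,010-0
  m11: 01-11,0101-
  m12: -1-00,0110-
  m13: 011-1,0110-
  m15: 01-11,011-1
  m16: 1-000 ←essential
  m19: 10011 ←essential
  m21: 10101 ←essential
  m22: 1-110 ←essential
  m24: -1-00,1-000
  m28: -1-00,111-0
Essential: 1-000, 1-110, 10011, 10101

4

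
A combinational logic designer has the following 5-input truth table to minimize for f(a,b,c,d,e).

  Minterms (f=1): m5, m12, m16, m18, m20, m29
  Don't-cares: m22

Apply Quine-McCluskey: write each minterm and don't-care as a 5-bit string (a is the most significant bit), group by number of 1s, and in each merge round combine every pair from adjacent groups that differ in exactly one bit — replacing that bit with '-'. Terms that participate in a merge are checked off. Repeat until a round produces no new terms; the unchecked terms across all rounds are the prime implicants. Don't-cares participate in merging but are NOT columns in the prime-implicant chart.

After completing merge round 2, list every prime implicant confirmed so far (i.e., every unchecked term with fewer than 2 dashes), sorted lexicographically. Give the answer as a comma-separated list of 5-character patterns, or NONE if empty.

Round 0: 00101 01100 10000✓ 10010✓ 10100✓ 10110✓ 11101
Round 1: 10-00✓ 10-10✓ 100-0✓ 101-0✓
Round 2: 10--0
PIs = {00101, 01100, 10--0, 11101}

00101, 01100, 11101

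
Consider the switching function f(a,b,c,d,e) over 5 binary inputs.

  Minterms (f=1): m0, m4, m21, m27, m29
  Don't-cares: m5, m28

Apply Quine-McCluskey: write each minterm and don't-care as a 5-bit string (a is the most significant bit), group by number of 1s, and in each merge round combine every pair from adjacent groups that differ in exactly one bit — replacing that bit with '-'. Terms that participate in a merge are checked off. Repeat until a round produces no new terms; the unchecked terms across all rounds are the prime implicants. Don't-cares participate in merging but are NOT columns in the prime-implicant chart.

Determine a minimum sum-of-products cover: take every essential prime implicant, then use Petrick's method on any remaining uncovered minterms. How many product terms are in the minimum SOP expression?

3

[col 0] 00000*, 00100*, 00101*, 10101*, 11011, 11100*, 11101*
[col 1] -0101, 00-00, 0010-, 1-101, 1110-
Prime implicants: -0101, 00-00, 0010-, 1-101, 11011, 1110-
PI chart (minterm → PIs covering it):
  0 | 00-00  (sole → essential)
  4 | 00-00,0010-
  21 | -0101,1-101
  27 | 11011  (sole → essential)
  29 | 1-101,1110-
Essential prime implicants: 00-00, 11011
Petrick residual → 1-101
Minimum SOP uses 3 PIs: a'b'd'e' + acd'e + abc'de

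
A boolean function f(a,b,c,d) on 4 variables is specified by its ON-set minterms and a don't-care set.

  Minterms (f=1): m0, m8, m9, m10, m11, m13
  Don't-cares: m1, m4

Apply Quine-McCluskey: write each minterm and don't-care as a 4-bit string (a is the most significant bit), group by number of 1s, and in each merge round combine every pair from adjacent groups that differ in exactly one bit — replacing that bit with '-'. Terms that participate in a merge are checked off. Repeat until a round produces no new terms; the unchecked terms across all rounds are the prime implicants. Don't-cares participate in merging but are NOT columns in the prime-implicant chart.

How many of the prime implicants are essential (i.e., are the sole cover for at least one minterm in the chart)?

size-2^0 implicants → 0000(✓)  0001(✓)  0100(✓)  1000(✓)  1001(✓)  1010(✓)  1011(✓)  1101(✓)
size-2^1 implicants → -000(✓)  -001(✓)  0-00  000-(✓)  1-01  10-0(✓)  10-1(✓)  100-(✓)  101-(✓)
size-2^2 implicants → -00-  10--
Unchecked terms (primes): -00-, 0-00, 1-01, 10--
Minterm coverage:
  m0 ⊆ -00-,0-00
  m8 ⊆ -00-,10--
  m9 ⊆ -00-,1-01,10--
  m10 ⊆ 10-- [E]
  m11 ⊆ 10-- [E]
  m13 ⊆ 1-01 [E]
E = {1-01, 10--}

2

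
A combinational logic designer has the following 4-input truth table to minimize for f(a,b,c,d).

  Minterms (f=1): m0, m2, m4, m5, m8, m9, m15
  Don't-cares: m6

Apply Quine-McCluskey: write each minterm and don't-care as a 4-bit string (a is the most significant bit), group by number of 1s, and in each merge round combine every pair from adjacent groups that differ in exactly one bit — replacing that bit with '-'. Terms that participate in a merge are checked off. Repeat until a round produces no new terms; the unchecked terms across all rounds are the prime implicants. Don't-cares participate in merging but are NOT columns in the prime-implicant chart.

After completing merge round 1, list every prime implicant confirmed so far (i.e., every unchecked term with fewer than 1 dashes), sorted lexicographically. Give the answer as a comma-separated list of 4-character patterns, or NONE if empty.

size-2^0 implicants → 0000(✓)  0010(✓)  0100(✓)  0101(✓)  0110(✓)  1000(✓)  1001(✓)  1111
size-2^1 implicants → -000  0-00(✓)  0-10(✓)  00-0(✓)  01-0(✓)  010-  100-
size-2^2 implicants → 0--0
Unchecked terms (primes): -000, 0--0, 010-, 100-, 1111

1111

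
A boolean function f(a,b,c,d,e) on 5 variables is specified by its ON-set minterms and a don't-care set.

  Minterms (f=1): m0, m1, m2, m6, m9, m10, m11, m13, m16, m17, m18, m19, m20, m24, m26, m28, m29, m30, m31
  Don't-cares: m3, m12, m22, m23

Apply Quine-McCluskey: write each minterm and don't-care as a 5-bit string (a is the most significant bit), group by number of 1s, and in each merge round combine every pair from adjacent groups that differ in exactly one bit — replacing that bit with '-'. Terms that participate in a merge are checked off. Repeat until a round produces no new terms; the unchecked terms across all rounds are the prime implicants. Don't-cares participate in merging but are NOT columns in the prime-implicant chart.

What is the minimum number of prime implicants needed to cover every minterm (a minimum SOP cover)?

[col 0] 00000*, 00001*, 00010*, 00011*, 00110*, 01001*, 01010*, 01011*, 01100*, 01101*, 10000*, 10001*, 10010*, 10011*, 10100*, 10110*, 10111*, 11000*, 11010*, 11100*, 11101*, 11110*, 11111*
[col 1] -0000*, -0001*, -0010*, -0011*, -0110*, -1010*, -1100*, -1101*, 0-001*, 0-010*, 0-011*, 00-10*, 000-0*, 000-1*, 0000-*, 0001-*, 01-01, 010-1*, 0101-*, 0110-*, 1-000*, 1-010*, 1-100*, 1-110*, 1-111*, 10-00*, 10-10*, 10-11*, 100-0*, 100-1*, 1000-*, 1001-*, 101-0*, 1011-*, 11-00*, 11-10*, 110-0*, 111-0*, 111-1*, 1110-*, 1111-*
[col 2] --010, -0-10, -00-0*, -00-1*, -000-*, -001-*, -110-, 0-0-1, 0-01-, 000--*, 1--00*, 1--10*, 1-0-0*, 1-1-0*, 1-11-, 10--0*, 10-1-, 100--*, 11--0*, 111--
[col 3] -00--, 1---0
Prime implicants: --010, -0-10, -00--, -110-, 0-0-1, 0-01-, 01-01, 1---0, 1-11-, 10-1-, 111--
PI chart (minterm → PIs covering it):
  0 | -00--  (sole → essential)
  1 | -00--,0-0-1
  2 | --010,-0-10,-00--,0-01-
  6 | -0-10  (sole → essential)
  9 | 0-0-1,01-01
  10 | --010,0-01-
  11 | 0-0-1,0-01-
  13 | -110-,01-01
  16 | -00--,1---0
  17 | -00--  (sole → essential)
  18 | --010,-0-10,-00--,1---0,10-1-
  19 | -00--,10-1-
  20 | 1---0  (sole → essential)
  24 | 1---0  (sole → essential)
  26 | --010,1---0
  28 | -110-,1---0,111--
  29 | -110-,111--
  30 | 1---0,1-11-,111--
  31 | 1-11-,111--
Essential prime implicants: -0-10, -00--, 1---0
Petrick residual → 0-01-, 01-01, 111--
Minimum SOP uses 6 PIs: b'de' + b'c' + a'c'd + a'bd'e + ae' + abc

6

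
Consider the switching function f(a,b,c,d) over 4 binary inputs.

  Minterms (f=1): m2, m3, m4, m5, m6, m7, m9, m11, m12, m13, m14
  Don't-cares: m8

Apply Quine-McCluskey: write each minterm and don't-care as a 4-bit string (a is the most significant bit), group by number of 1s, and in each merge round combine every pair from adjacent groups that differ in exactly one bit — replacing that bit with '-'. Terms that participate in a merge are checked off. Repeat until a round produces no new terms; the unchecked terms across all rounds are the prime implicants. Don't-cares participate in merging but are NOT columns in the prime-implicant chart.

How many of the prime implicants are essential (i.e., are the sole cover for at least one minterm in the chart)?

size-2^0 implicants → 0010(✓)  0011(✓)  0100(✓)  0101(✓)  0110(✓)  0111(✓)  1000(✓)  1001(✓)  1011(✓)  1100(✓)  1101(✓)  1110(✓)
size-2^1 implicants → -011  -100(✓)  -101(✓)  -110(✓)  0-10(✓)  0-11(✓)  001-(✓)  01-0(✓)  01-1(✓)  010-(✓)  011-(✓)  1-00(✓)  1-01(✓)  10-1  100-(✓)  11-0(✓)  110-(✓)
size-2^2 implicants → -1-0  -10-  0-1-  01--  1-0-
Unchecked terms (primes): -011, -1-0, -10-, 0-1-, 01--, 1-0-, 10-1
Minterm coverage:
  m2 ⊆ 0-1- [E]
  m3 ⊆ -011,0-1-
  m4 ⊆ -1-0,-10-,01--
  m5 ⊆ -10-,01--
  m6 ⊆ -1-0,0-1-,01--
  m7 ⊆ 0-1-,01--
  m9 ⊆ 1-0-,10-1
  m11 ⊆ -011,10-1
  m12 ⊆ -1-0,-10-,1-0-
  m13 ⊆ -10-,1-0-
  m14 ⊆ -1-0 [E]
E = {-1-0, 0-1-}

2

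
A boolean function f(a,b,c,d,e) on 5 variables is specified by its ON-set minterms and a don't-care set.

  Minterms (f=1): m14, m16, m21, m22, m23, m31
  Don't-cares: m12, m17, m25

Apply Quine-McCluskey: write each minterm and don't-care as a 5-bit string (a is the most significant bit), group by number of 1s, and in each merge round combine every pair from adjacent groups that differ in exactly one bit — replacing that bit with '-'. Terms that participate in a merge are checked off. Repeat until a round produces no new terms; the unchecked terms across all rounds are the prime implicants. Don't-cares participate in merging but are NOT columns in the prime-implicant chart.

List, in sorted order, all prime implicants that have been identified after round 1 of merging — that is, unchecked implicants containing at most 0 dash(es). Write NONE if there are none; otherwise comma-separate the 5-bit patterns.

Round 0: 01100✓ 01110✓ 10000✓ 10001✓ 10101✓ 10110✓ 10111✓ 11001✓ 11111✓
Round 1: 011-0 1-001 1-111 10-01 1000- 101-1 1011-
PIs = {011-0, 1-001, 1-111, 10-01, 1000-, 101-1, 1011-}

NONE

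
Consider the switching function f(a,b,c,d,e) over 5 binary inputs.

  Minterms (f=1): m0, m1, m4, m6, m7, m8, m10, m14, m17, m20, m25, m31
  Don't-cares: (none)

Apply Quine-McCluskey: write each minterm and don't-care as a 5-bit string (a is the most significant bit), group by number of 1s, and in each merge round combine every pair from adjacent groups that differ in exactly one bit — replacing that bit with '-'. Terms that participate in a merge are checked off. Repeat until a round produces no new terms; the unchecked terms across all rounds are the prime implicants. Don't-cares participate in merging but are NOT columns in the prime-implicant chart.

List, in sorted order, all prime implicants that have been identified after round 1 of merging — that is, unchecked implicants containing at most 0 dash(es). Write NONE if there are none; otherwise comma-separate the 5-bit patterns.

size-2^0 implicants → 00000(✓)  00001(✓)  00100(✓)  00110(✓)  00111(✓)  01000(✓)  01010(✓)  01110(✓)  10001(✓)  10100(✓)  11001(✓)  11111
size-2^1 implicants → -0001  -0100  0-000  0-110  00-00  0000-  001-0  0011-  01-10  010-0  1-001
Unchecked terms (primes): -0001, -0100, 0-000, 0-110, 00-00, 0000-, 001-0, 0011-, 01-10, 010-0, 1-001, 11111

11111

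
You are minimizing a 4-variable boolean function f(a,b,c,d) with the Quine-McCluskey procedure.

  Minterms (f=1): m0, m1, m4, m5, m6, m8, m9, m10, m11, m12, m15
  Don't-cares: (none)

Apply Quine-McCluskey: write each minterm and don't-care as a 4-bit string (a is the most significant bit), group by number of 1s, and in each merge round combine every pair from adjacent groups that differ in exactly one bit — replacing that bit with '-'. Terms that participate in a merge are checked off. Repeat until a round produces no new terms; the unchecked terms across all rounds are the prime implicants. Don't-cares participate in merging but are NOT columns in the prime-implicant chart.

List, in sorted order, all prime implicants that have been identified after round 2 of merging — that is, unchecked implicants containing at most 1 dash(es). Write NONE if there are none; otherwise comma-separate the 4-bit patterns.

01-0, 1-11

size-2^0 implicants → 0000(✓)  0001(✓)  0100(✓)  0101(✓)  0110(✓)  1000(✓)  1001(✓)  1010(✓)  1011(✓)  1100(✓)  1111(✓)
size-2^1 implicants → -000(✓)  -001(✓)  -100(✓)  0-00(✓)  0-01(✓)  000-(✓)  01-0  010-(✓)  1-00(✓)  1-11  10-0(✓)  10-1(✓)  100-(✓)  101-(✓)
size-2^2 implicants → --00  -00-  0-0-  10--
Unchecked terms (primes): --00, -00-, 0-0-, 01-0, 1-11, 10--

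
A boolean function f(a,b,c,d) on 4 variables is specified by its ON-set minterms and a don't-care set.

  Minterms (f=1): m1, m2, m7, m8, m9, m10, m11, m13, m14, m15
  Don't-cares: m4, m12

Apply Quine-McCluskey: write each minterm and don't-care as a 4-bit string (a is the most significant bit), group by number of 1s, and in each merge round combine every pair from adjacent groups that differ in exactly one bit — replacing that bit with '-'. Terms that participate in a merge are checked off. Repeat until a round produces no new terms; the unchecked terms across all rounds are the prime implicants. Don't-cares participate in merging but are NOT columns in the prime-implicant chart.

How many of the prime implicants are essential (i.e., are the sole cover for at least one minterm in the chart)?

4

size-2^0 implicants → 0001(✓)  0010(✓)  0100(✓)  0111(✓)  1000(✓)  1001(✓)  1010(✓)  1011(✓)  1100(✓)  1101(✓)  1110(✓)  1111(✓)
size-2^1 implicants → -001  -010  -100  -111  1-00(✓)  1-01(✓)  1-10(✓)  1-11(✓)  10-0(✓)  10-1(✓)  100-(✓)  101-(✓)  11-0(✓)  11-1(✓)  110-(✓)  111-(✓)
size-2^2 implicants → 1--0(✓)  1--1(✓)  1-0-(✓)  1-1-(✓)  10--(✓)  11--(✓)
size-2^3 implicants → 1---
Unchecked terms (primes): -001, -010, -100, -111, 1---
Minterm coverage:
  m1 ⊆ -001 [E]
  m2 ⊆ -010 [E]
  m7 ⊆ -111 [E]
  m8 ⊆ 1--- [E]
  m9 ⊆ -001,1---
  m10 ⊆ -010,1---
  m11 ⊆ 1--- [E]
  m13 ⊆ 1--- [E]
  m14 ⊆ 1--- [E]
  m15 ⊆ -111,1---
E = {-001, -010, -111, 1---}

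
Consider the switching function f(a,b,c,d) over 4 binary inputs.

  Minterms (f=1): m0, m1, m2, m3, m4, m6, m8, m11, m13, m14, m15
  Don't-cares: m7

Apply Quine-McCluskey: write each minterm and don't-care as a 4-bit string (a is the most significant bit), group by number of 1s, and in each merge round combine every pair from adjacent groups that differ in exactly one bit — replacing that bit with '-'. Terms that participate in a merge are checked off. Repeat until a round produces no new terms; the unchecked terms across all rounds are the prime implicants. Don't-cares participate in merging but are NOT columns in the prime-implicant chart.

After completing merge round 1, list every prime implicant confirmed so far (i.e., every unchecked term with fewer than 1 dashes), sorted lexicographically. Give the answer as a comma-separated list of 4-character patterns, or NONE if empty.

NONE

Round 0: 0000✓ 0001✓ 0010✓ 0011✓ 0100✓ 0110✓ 0111✓ 1000✓ 1011✓ 1101✓ 1110✓ 1111✓
Round 1: -000 -011✓ -110✓ -111✓ 0-00✓ 0-10✓ 0-11✓ 00-0✓ 00-1✓ 000-✓ 001-✓ 01-0✓ 011-✓ 1-11✓ 11-1 111-✓
Round 2: --11 -11- 0--0 0-1- 00--
PIs = {--11, -000, -11-, 0--0, 0-1-, 00--, 11-1}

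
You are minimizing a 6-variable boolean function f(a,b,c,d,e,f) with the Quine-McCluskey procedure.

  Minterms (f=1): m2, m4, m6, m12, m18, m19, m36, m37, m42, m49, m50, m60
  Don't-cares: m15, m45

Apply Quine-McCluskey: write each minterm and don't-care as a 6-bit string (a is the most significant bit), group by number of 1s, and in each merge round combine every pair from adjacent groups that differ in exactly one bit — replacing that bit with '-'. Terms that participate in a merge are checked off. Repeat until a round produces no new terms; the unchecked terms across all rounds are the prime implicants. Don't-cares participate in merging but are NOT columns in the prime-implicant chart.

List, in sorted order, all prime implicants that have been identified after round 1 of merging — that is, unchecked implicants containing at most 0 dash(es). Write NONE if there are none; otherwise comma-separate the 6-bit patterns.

[col 0] 000010*, 000100*, 000110*, 001100*, 001111, 010010*, 010011*, 100100*, 100101*, 101010, 101101*, 110001, 110010*, 111100
[col 1] -00100, -10010, 0-0010, 00-100, 000-10, 0001-0, 01001-, 10-101, 10010-
Prime implicants: -00100, -10010, 0-0010, 00-100, 000-10, 0001-0, 001111, 01001-, 10-101, 10010-, 101010, 110001, 111100

001111, 101010, 110001, 111100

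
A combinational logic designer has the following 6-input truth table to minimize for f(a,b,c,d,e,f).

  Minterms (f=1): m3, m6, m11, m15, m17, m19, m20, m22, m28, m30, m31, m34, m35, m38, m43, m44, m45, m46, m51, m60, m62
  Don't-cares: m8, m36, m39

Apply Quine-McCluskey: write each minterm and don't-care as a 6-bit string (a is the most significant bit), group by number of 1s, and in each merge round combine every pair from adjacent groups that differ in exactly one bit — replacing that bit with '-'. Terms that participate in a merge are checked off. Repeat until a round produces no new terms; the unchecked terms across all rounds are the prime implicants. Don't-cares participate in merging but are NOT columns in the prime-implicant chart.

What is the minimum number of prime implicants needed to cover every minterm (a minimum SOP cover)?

9

Round 0: 000011✓ 000110✓ 001000 001011✓ 001111✓ 010001✓ 010011✓ 010100✓ 010110✓ 011100✓ 011110✓ 011111✓ 100010✓ 100011✓ 100100✓ 100110✓ 100111✓ 101011✓ 101100✓ 101101✓ 101110✓ 110011✓ 111100✓ 111110✓
Round 1: -00011✓ -00110 -01011✓ -10011✓ -11100✓ -11110✓ 0-0011✓ 0-0110 0-1111 00-011✓ 001-11 01-100✓ 01-110✓ 0100-1 0101-0✓ 0111-0✓ 01111- 1-0011✓ 1-1100✓ 1-1110✓ 10-011✓ 10-100✓ 10-110✓ 100-10✓ 100-11✓ 10001-✓ 1001-0✓ 10011-✓ 1011-0✓ 10110- 1111-0✓
Round 2: --0011 -0-011 -111-0 01-1-0 1-11-0 10-1-0 100-1-
PIs = {--0011, -0-011, -00110, -111-0, 0-0110, 0-1111, 001-11, 001000, 01-1-0, 0100-1, 01111-, 1-11-0, 10-1-0, 100-1-, 10110-}
Coverage chart:
  m3: --0011,-0-011
  m6: -00110,0-0110
  m11: -0-011,001-11
  m15: 0-1111,001-11
  m17: 0100-1 ←essential
  m19: --0011,0100-1
  m20: 01-1-0 ←essential
  m22: 0-0110,01-1-0
  m28: -111-0,01-1-0
  m30: -111-0,01-1-0,01111-
  m31: 0-1111,01111-
  m34: 100-1- ←essential
  m35: --0011,-0-011,100-1-
  m38: -00110,10-1-0,100-1-
  m43: -0-011 ←essential
  m44: 1-11-0,10-1-0,10110-
  m45: 10110- ←essential
  m46: 1-11-0,10-1-0
  m51: --0011 ←essential
  m60: -111-0,1-11-0
  m62: -111-0,1-11-0
Essential: --0011, -0-011, 01-1-0, 0100-1, 100-1-, 10110-
Petrick residual → -00110, 0-1111, 1-11-0
Min cover (9 terms): c'd'ef + b'd'ef + b'c'def' + a'cdef + a'bdf' + a'bc'd'f + acdf' + ab'c'e + ab'cde'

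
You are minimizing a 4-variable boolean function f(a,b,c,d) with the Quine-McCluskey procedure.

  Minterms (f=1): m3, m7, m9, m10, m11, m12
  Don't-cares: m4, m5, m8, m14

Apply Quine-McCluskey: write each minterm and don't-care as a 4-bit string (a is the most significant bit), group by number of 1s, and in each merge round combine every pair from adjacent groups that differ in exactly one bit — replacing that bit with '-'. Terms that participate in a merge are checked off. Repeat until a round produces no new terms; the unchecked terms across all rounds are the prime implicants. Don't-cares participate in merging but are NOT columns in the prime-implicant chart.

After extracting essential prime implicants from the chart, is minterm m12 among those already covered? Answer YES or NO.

NO

Round 0: 0011✓ 0100✓ 0101✓ 0111✓ 1000✓ 1001✓ 1010✓ 1011✓ 1100✓ 1110✓
Round 1: -011 -100 0-11 01-1 010- 1-00✓ 1-10✓ 10-0✓ 10-1✓ 100-✓ 101-✓ 11-0✓
Round 2: 1--0 10--
PIs = {-011, -100, 0-11, 01-1, 010-, 1--0, 10--}
Coverage chart:
  m3: -011,0-11
  m7: 0-11,01-1
  m9: 10-- ←essential
  m10: 1--0,10--
  m11: -011,10--
  m12: -100,1--0
Essential: 10--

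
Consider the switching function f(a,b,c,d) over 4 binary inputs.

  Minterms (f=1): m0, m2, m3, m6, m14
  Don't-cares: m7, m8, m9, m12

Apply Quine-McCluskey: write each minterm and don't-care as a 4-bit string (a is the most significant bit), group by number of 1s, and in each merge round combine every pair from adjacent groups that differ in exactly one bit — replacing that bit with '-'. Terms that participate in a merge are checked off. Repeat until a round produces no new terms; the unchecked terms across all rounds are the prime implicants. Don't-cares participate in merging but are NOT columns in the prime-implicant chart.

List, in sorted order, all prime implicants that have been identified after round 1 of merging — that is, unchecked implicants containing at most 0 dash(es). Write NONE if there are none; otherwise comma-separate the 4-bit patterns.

NONE

[col 0] 0000*, 0010*, 0011*, 0110*, 0111*, 1000*, 1001*, 1100*, 1110*
[col 1] -000, -110, 0-10*, 0-11*, 00-0, 001-*, 011-*, 1-00, 100-, 11-0
[col 2] 0-1-
Prime implicants: -000, -110, 0-1-, 00-0, 1-00, 100-, 11-0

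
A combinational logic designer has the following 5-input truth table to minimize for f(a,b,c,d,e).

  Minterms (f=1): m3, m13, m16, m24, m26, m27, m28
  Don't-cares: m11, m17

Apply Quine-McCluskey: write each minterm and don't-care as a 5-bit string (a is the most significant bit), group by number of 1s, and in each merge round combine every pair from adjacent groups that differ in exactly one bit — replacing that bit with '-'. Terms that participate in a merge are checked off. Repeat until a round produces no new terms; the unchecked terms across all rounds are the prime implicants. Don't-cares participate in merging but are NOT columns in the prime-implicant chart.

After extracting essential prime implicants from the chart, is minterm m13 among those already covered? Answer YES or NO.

Round 0: 00011✓ 01011✓ 01101 10000✓ 10001✓ 11000✓ 11010✓ 11011✓ 11100✓
Round 1: -1011 0-011 1-000 1000- 11-00 110-0 1101-
PIs = {-1011, 0-011, 01101, 1-000, 1000-, 11-00, 110-0, 1101-}
Coverage chart:
  m3: 0-011 ←essential
  m13: 01101 ←essential
  m16: 1-000,1000-
  m24: 1-000,11-00,110-0
  m26: 110-0,1101-
  m27: -1011,1101-
  m28: 11-00 ←essential
Essential: 0-011, 01101, 11-00

YES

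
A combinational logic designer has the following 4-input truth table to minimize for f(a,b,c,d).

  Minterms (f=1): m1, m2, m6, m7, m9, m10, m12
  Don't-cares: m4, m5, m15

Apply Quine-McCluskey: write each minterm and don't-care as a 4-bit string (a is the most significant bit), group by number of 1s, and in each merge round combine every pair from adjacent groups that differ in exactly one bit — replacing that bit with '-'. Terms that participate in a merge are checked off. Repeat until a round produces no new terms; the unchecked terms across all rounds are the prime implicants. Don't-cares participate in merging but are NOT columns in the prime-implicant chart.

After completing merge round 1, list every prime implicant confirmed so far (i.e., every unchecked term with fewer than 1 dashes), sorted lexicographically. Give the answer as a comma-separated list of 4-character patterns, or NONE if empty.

NONE

[col 0] 0001*, 0010*, 0100*, 0101*, 0110*, 0111*, 1001*, 1010*, 1100*, 1111*
[col 1] -001, -010, -100, -111, 0-01, 0-10, 01-0*, 01-1*, 010-*, 011-*
[col 2] 01--
Prime implicants: -001, -010, -100, -111, 0-01, 0-10, 01--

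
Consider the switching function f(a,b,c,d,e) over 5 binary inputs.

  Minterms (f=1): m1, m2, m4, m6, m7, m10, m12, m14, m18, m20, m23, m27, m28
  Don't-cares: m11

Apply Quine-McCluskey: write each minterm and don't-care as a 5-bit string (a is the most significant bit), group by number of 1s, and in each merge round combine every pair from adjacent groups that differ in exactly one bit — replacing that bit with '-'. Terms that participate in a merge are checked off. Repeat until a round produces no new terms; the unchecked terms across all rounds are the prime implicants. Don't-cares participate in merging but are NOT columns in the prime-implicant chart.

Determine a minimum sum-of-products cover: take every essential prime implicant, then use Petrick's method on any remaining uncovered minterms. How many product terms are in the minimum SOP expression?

6

size-2^0 implicants → 00001  00010(✓)  00100(✓)  00110(✓)  00111(✓)  01010(✓)  01011(✓)  01100(✓)  01110(✓)  10010(✓)  10100(✓)  10111(✓)  11011(✓)  11100(✓)
size-2^1 implicants → -0010  -0100(✓)  -0111  -1011  -1100(✓)  0-010(✓)  0-100(✓)  0-110(✓)  00-10(✓)  001-0(✓)  0011-  01-10(✓)  0101-  011-0(✓)  1-100(✓)
size-2^2 implicants → --100  0--10  0-1-0
Unchecked terms (primes): --100, -0010, -0111, -1011, 0--10, 0-1-0, 00001, 0011-, 0101-
Minterm coverage:
  m1 ⊆ 00001 [E]
  m2 ⊆ -0010,0--10
  m4 ⊆ --100,0-1-0
  m6 ⊆ 0--10,0-1-0,0011-
  m7 ⊆ -0111,0011-
  m10 ⊆ 0--10,0101-
  m12 ⊆ --100,0-1-0
  m14 ⊆ 0--10,0-1-0
  m18 ⊆ -0010 [E]
  m20 ⊆ --100 [E]
  m23 ⊆ -0111 [E]
  m27 ⊆ -1011 [E]
  m28 ⊆ --100 [E]
E = {--100, -0010, -0111, -1011, 00001}
Petrick residual → 0--10
Cover = cd'e' + b'c'de' + b'cde + bc'de + a'de' + a'b'c'd'e  |cover|=6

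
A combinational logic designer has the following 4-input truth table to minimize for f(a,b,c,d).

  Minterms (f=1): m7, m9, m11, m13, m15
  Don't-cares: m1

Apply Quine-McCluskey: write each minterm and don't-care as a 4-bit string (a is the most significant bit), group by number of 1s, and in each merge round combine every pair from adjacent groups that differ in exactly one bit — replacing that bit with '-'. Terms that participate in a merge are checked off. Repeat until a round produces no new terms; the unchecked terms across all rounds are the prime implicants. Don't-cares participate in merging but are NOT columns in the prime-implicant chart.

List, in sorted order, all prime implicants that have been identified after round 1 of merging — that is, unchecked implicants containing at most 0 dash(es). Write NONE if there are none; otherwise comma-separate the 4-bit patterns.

Round 0: 0001✓ 0111✓ 1001✓ 1011✓ 1101✓ 1111✓
Round 1: -001 -111 1-01✓ 1-11✓ 10-1✓ 11-1✓
Round 2: 1--1
PIs = {-001, -111, 1--1}

NONE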